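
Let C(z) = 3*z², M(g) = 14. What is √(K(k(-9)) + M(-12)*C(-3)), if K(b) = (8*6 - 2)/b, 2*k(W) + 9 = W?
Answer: 2*√839/3 ≈ 19.310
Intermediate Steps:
k(W) = -9/2 + W/2
K(b) = 46/b (K(b) = (48 - 2)/b = 46/b)
√(K(k(-9)) + M(-12)*C(-3)) = √(46/(-9/2 + (½)*(-9)) + 14*(3*(-3)²)) = √(46/(-9/2 - 9/2) + 14*(3*9)) = √(46/(-9) + 14*27) = √(46*(-⅑) + 378) = √(-46/9 + 378) = √(3356/9) = 2*√839/3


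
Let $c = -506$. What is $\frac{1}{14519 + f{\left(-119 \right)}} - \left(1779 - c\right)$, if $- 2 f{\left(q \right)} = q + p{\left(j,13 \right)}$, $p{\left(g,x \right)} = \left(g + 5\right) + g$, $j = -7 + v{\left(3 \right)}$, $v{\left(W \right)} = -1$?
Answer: $- \frac{33324439}{14584} \approx -2285.0$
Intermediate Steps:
$j = -8$ ($j = -7 - 1 = -8$)
$p{\left(g,x \right)} = 5 + 2 g$ ($p{\left(g,x \right)} = \left(5 + g\right) + g = 5 + 2 g$)
$f{\left(q \right)} = \frac{11}{2} - \frac{q}{2}$ ($f{\left(q \right)} = - \frac{q + \left(5 + 2 \left(-8\right)\right)}{2} = - \frac{q + \left(5 - 16\right)}{2} = - \frac{q - 11}{2} = - \frac{-11 + q}{2} = \frac{11}{2} - \frac{q}{2}$)
$\frac{1}{14519 + f{\left(-119 \right)}} - \left(1779 - c\right) = \frac{1}{14519 + \left(\frac{11}{2} - - \frac{119}{2}\right)} - \left(1779 - -506\right) = \frac{1}{14519 + \left(\frac{11}{2} + \frac{119}{2}\right)} - \left(1779 + 506\right) = \frac{1}{14519 + 65} - 2285 = \frac{1}{14584} - 2285 = - \frac{33324439}{14584}$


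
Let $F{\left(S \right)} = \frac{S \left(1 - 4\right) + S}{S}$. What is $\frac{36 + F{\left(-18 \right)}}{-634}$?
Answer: $- \frac{17}{317} \approx -0.053628$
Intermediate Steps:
$F{\left(S \right)} = -2$ ($F{\left(S \right)} = \frac{S \left(-3\right) + S}{S} = \frac{- 3 S + S}{S} = \frac{\left(-2\right) S}{S} = -2$)
$\frac{36 + F{\left(-18 \right)}}{-634} = \frac{36 - 2}{-634} = 34 \left(- \frac{1}{634}\right) = - \frac{17}{317}$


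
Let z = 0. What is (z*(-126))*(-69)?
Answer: 0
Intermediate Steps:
(z*(-126))*(-69) = (0*(-126))*(-69) = 0*(-69) = 0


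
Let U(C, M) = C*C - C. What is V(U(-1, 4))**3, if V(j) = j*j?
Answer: 64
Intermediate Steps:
U(C, M) = C**2 - C
V(j) = j**2
V(U(-1, 4))**3 = ((-(-1 - 1))**2)**3 = ((-1*(-2))**2)**3 = (2**2)**3 = 4**3 = 64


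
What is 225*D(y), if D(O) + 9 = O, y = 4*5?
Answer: 2475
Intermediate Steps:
y = 20
D(O) = -9 + O
225*D(y) = 225*(-9 + 20) = 225*11 = 2475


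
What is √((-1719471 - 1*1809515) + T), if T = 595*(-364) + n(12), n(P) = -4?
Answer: I*√3745570 ≈ 1935.3*I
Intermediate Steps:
T = -216584 (T = 595*(-364) - 4 = -216580 - 4 = -216584)
√((-1719471 - 1*1809515) + T) = √((-1719471 - 1*1809515) - 216584) = √((-1719471 - 1809515) - 216584) = √(-3528986 - 216584) = √(-3745570) = I*√3745570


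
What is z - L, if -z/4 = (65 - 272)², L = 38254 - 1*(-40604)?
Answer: -250254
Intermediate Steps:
L = 78858 (L = 38254 + 40604 = 78858)
z = -171396 (z = -4*(65 - 272)² = -4*(-207)² = -4*42849 = -171396)
z - L = -171396 - 1*78858 = -171396 - 78858 = -250254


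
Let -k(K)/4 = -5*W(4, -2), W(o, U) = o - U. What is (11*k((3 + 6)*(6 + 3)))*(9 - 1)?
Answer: 10560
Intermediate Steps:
k(K) = 120 (k(K) = -(-20)*(4 - 1*(-2)) = -(-20)*(4 + 2) = -(-20)*6 = -4*(-30) = 120)
(11*k((3 + 6)*(6 + 3)))*(9 - 1) = (11*120)*(9 - 1) = 1320*8 = 10560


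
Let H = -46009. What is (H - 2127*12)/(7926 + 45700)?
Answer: -71533/53626 ≈ -1.3339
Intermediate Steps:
(H - 2127*12)/(7926 + 45700) = (-46009 - 2127*12)/(7926 + 45700) = (-46009 - 25524)/53626 = -71533*1/53626 = -71533/53626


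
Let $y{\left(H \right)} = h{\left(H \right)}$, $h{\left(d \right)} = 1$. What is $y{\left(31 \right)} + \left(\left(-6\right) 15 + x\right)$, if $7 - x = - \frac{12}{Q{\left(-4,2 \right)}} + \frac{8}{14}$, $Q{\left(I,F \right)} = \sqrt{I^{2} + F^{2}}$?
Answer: $- \frac{578}{7} + \frac{6 \sqrt{5}}{5} \approx -79.888$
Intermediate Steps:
$y{\left(H \right)} = 1$
$Q{\left(I,F \right)} = \sqrt{F^{2} + I^{2}}$
$x = \frac{45}{7} + \frac{6 \sqrt{5}}{5}$ ($x = 7 - \left(- \frac{12}{\sqrt{2^{2} + \left(-4\right)^{2}}} + \frac{8}{14}\right) = 7 - \left(- \frac{12}{\sqrt{4 + 16}} + 8 \cdot \frac{1}{14}\right) = 7 - \left(- \frac{12}{\sqrt{20}} + \frac{4}{7}\right) = 7 - \left(- \frac{12}{2 \sqrt{5}} + \frac{4}{7}\right) = 7 - \left(- 12 \frac{\sqrt{5}}{10} + \frac{4}{7}\right) = 7 - \left(- \frac{6 \sqrt{5}}{5} + \frac{4}{7}\right) = 7 - \left(\frac{4}{7} - \frac{6 \sqrt{5}}{5}\right) = \frac{45}{7} + \frac{6 \sqrt{5}}{5} \approx 9.1118$)
$y{\left(31 \right)} + \left(\left(-6\right) 15 + x\right) = 1 + \left(\left(-6\right) 15 + \left(\frac{45}{7} + \frac{6 \sqrt{5}}{5}\right)\right) = 1 - \left(\frac{585}{7} - \frac{6 \sqrt{5}}{5}\right) = - \frac{578}{7} + \frac{6 \sqrt{5}}{5}$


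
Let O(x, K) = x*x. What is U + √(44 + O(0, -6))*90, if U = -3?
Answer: -3 + 180*√11 ≈ 593.99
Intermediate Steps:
O(x, K) = x²
U + √(44 + O(0, -6))*90 = -3 + √(44 + 0²)*90 = -3 + √(44 + 0)*90 = -3 + √44*90 = -3 + (2*√11)*90 = -3 + 180*√11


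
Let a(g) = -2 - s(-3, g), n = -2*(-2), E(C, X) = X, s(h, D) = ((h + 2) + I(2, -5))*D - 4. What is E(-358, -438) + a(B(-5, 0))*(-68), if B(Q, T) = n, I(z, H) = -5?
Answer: -2206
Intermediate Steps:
s(h, D) = -4 + D*(-3 + h) (s(h, D) = ((h + 2) - 5)*D - 4 = ((2 + h) - 5)*D - 4 = (-3 + h)*D - 4 = D*(-3 + h) - 4 = -4 + D*(-3 + h))
n = 4
B(Q, T) = 4
a(g) = 2 + 6*g (a(g) = -2 - (-4 - 3*g + g*(-3)) = -2 - (-4 - 3*g - 3*g) = -2 - (-4 - 6*g) = -2 + (4 + 6*g) = 2 + 6*g)
E(-358, -438) + a(B(-5, 0))*(-68) = -438 + (2 + 6*4)*(-68) = -438 + (2 + 24)*(-68) = -438 + 26*(-68) = -438 - 1768 = -2206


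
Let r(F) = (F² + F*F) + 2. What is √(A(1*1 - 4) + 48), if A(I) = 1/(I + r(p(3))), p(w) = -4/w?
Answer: √25599/23 ≈ 6.9564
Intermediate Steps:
r(F) = 2 + 2*F² (r(F) = (F² + F²) + 2 = 2*F² + 2 = 2 + 2*F²)
A(I) = 1/(50/9 + I) (A(I) = 1/(I + (2 + 2*(-4/3)²)) = 1/(I + (2 + 2*(16/9))) = 1/(I + (2 + 32/9)) = 1/(I + 50/9) = 1/(50/9 + I))
√(A(1*1 - 4) + 48) = √(9/(50 + 9*(1*1 - 4)) + 48) = √(9/(50 + 9*(1 - 4)) + 48) = √(9/(50 + 9*(-3)) + 48) = √(9/(50 - 27) + 48) = √(9/23 + 48) = √(1113/23) = √25599/23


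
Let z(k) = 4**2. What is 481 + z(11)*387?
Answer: 6673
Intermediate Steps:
z(k) = 16
481 + z(11)*387 = 481 + 16*387 = 481 + 6192 = 6673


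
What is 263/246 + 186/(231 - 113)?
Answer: 38395/14514 ≈ 2.6454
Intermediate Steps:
263/246 + 186/(231 - 113) = 263*(1/246) + 186/118 = 263/246 + 186*(1/118) = 263/246 + 93/59 = 38395/14514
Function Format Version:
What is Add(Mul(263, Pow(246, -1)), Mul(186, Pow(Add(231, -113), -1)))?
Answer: Rational(38395, 14514) ≈ 2.6454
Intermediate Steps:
Add(Mul(263, Pow(246, -1)), Mul(186, Pow(Add(231, -113), -1))) = Add(Mul(263, Rational(1, 246)), Mul(186, Pow(118, -1))) = Add(Rational(263, 246), Mul(186, Rational(1, 118))) = Add(Rational(263, 246), Rational(93, 59)) = Rational(38395, 14514)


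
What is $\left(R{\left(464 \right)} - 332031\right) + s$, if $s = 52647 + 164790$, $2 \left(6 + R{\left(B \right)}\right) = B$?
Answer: $-114368$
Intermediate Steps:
$R{\left(B \right)} = -6 + \frac{B}{2}$
$s = 217437$
$\left(R{\left(464 \right)} - 332031\right) + s = \left(\left(-6 + \frac{1}{2} \cdot 464\right) - 332031\right) + 217437 = \left(\left(-6 + 232\right) - 332031\right) + 217437 = \left(226 - 332031\right) + 217437 = -331805 + 217437 = -114368$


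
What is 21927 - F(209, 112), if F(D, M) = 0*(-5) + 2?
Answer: 21925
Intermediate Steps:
F(D, M) = 2 (F(D, M) = 0 + 2 = 2)
21927 - F(209, 112) = 21927 - 1*2 = 21927 - 2 = 21925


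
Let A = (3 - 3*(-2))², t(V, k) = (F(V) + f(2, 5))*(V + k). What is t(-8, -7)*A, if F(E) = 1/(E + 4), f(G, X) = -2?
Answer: 10935/4 ≈ 2733.8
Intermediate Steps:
F(E) = 1/(4 + E)
t(V, k) = (-2 + 1/(4 + V))*(V + k) (t(V, k) = (1/(4 + V) - 2)*(V + k) = (-2 + 1/(4 + V))*(V + k))
A = 81 (A = (3 + 6)² = 9² = 81)
t(-8, -7)*A = ((-8 - 7 - 2*(4 - 8)*(-8 - 7))/(4 - 8))*81 = ((-8 - 7 - 2*(-4)*(-15))/(-4))*81 = -(-8 - 7 - 120)/4*81 = -¼*(-135)*81 = (135/4)*81 = 10935/4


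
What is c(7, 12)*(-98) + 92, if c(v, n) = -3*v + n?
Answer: 974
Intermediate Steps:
c(v, n) = n - 3*v
c(7, 12)*(-98) + 92 = (12 - 3*7)*(-98) + 92 = (12 - 21)*(-98) + 92 = -9*(-98) + 92 = 882 + 92 = 974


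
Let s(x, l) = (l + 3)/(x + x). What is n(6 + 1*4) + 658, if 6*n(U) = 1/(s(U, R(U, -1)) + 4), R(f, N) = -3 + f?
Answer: 17767/27 ≈ 658.04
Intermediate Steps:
s(x, l) = (3 + l)/(2*x) (s(x, l) = (3 + l)/((2*x)) = (3 + l)*(1/(2*x)) = (3 + l)/(2*x))
n(U) = 1/27 (n(U) = 1/(6*((3 + (-3 + U))/(2*U) + 4)) = 1/(6*(U/(2*U) + 4)) = 1/(6*(½ + 4)) = 1/(6*(9/2)) = (⅙)*(2/9) = 1/27)
n(6 + 1*4) + 658 = 1/27 + 658 = 17767/27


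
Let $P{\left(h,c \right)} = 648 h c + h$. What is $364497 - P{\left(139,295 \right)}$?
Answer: $-26206882$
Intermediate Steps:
$P{\left(h,c \right)} = h + 648 c h$ ($P{\left(h,c \right)} = 648 c h + h = h + 648 c h$)
$364497 - P{\left(139,295 \right)} = 364497 - 139 \left(1 + 648 \cdot 295\right) = 364497 - 139 \left(1 + 191160\right) = 364497 - 139 \cdot 191161 = 364497 - 26571379 = -26206882$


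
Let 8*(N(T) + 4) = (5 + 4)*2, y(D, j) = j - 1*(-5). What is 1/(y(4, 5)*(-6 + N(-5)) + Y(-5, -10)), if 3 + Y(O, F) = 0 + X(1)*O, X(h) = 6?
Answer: -2/221 ≈ -0.0090498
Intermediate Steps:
y(D, j) = 5 + j (y(D, j) = j + 5 = 5 + j)
N(T) = -7/4 (N(T) = -4 + ((5 + 4)*2)/8 = -4 + (9*2)/8 = -4 + (⅛)*18 = -4 + 9/4 = -7/4)
Y(O, F) = -3 + 6*O (Y(O, F) = -3 + (0 + 6*O) = -3 + 6*O)
1/(y(4, 5)*(-6 + N(-5)) + Y(-5, -10)) = 1/((5 + 5)*(-6 - 7/4) + (-3 + 6*(-5))) = 1/(10*(-31/4) + (-3 - 30)) = 1/(-155/2 - 33) = 1/(-221/2) = -2/221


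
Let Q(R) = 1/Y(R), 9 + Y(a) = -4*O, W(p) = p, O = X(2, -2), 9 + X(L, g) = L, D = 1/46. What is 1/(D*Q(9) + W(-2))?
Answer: -874/1747 ≈ -0.50029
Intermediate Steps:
D = 1/46 ≈ 0.021739
X(L, g) = -9 + L
O = -7 (O = -9 + 2 = -7)
Y(a) = 19 (Y(a) = -9 - 4*(-7) = -9 + 28 = 19)
Q(R) = 1/19
1/(D*Q(9) + W(-2)) = 1/((1/46)*(1/19) - 2) = 1/(1/874 - 2) = 1/(-1747/874) = -874/1747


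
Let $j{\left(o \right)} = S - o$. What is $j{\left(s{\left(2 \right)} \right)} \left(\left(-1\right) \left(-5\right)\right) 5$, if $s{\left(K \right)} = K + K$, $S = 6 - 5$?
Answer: $-75$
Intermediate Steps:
$S = 1$
$s{\left(K \right)} = 2 K$
$j{\left(o \right)} = 1 - o$
$j{\left(s{\left(2 \right)} \right)} \left(\left(-1\right) \left(-5\right)\right) 5 = \left(1 - 2 \cdot 2\right) \left(\left(-1\right) \left(-5\right)\right) 5 = \left(1 - 4\right) 5 \cdot 5 = \left(-3\right) 5 \cdot 5 = \left(-15\right) 5 = -75$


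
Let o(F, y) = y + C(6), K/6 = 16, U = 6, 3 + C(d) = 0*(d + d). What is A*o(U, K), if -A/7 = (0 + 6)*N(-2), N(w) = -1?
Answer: 3906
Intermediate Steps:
C(d) = -3 (C(d) = -3 + 0*(d + d) = -3 + 0*(2*d) = -3 + 0 = -3)
K = 96 (K = 6*16 = 96)
o(F, y) = -3 + y (o(F, y) = y - 3 = -3 + y)
A = 42 (A = -7*(0 + 6)*(-1) = -42*(-1) = -7*(-6) = 42)
A*o(U, K) = 42*(-3 + 96) = 42*93 = 3906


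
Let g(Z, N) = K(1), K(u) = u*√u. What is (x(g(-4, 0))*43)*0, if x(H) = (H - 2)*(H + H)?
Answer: 0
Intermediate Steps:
K(u) = u^(3/2)
g(Z, N) = 1 (g(Z, N) = 1^(3/2) = 1)
x(H) = 2*H*(-2 + H) (x(H) = (-2 + H)*(2*H) = 2*H*(-2 + H))
(x(g(-4, 0))*43)*0 = ((2*1*(-2 + 1))*43)*0 = ((2*1*(-1))*43)*0 = -2*43*0 = -86*0 = 0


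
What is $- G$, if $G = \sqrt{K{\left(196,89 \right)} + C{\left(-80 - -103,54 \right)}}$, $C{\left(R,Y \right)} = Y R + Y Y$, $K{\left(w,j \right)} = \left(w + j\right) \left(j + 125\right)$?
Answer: $- 2 \sqrt{16287} \approx -255.24$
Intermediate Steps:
$K{\left(w,j \right)} = \left(125 + j\right) \left(j + w\right)$ ($K{\left(w,j \right)} = \left(j + w\right) \left(125 + j\right) = \left(125 + j\right) \left(j + w\right)$)
$C{\left(R,Y \right)} = Y^{2} + R Y$ ($C{\left(R,Y \right)} = R Y + Y^{2} = Y^{2} + R Y$)
$G = 2 \sqrt{16287}$ ($G = \sqrt{\left(89^{2} + 125 \cdot 89 + 125 \cdot 196 + 89 \cdot 196\right) + 54 \left(\left(-80 - -103\right) + 54\right)} = \sqrt{\left(7921 + 11125 + 24500 + 17444\right) + 54 \left(\left(-80 + 103\right) + 54\right)} = \sqrt{60990 + 54 \left(23 + 54\right)} = \sqrt{60990 + 54 \cdot 77} = \sqrt{60990 + 4158} = \sqrt{65148} = 2 \sqrt{16287} \approx 255.24$)
$- G = - 2 \sqrt{16287}$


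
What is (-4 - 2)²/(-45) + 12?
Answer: 56/5 ≈ 11.200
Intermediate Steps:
(-4 - 2)²/(-45) + 12 = -1/45*(-6)² + 12 = -1/45*36 + 12 = -⅘ + 12 = 56/5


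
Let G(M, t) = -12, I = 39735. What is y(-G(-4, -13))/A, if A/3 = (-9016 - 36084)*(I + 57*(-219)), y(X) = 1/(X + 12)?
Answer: -1/88492694400 ≈ -1.1300e-11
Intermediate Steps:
y(X) = 1/(12 + X)
A = -3687195600 (A = 3*((-9016 - 36084)*(39735 + 57*(-219))) = 3*(-45100*(39735 - 12483)) = 3*(-45100*27252) = 3*(-1229065200) = -3687195600)
y(-G(-4, -13))/A = 1/((12 - 1*(-12))*(-3687195600)) = -1/3687195600/(12 + 12) = -1/3687195600/24 = (1/24)*(-1/3687195600) = -1/88492694400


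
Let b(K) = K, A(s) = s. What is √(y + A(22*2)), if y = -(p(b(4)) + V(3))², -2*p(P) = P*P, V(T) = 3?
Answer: √19 ≈ 4.3589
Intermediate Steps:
p(P) = -P²/2 (p(P) = -P*P/2 = -P²/2)
y = -25 (y = -(-½*4² + 3)² = -(-½*16 + 3)² = -(-8 + 3)² = -1*(-5)² = -1*25 = -25)
√(y + A(22*2)) = √(-25 + 22*2) = √(-25 + 44) = √19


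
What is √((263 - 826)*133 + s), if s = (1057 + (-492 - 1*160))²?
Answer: 29*√106 ≈ 298.57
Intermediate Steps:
s = 164025 (s = (1057 + (-492 - 160))² = (1057 - 652)² = 405² = 164025)
√((263 - 826)*133 + s) = √((263 - 826)*133 + 164025) = √(-563*133 + 164025) = √(-74879 + 164025) = √89146 = 29*√106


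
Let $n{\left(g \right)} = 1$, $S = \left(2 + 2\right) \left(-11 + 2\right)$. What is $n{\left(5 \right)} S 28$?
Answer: $-1008$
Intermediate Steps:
$S = -36$ ($S = 4 \left(-9\right) = -36$)
$n{\left(5 \right)} S 28 = 1 \left(-36\right) 28 = \left(-36\right) 28 = -1008$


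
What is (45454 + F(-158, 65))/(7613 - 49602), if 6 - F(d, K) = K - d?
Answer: -45237/41989 ≈ -1.0774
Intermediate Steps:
F(d, K) = 6 + d - K (F(d, K) = 6 - (K - d) = 6 + (d - K) = 6 + d - K)
(45454 + F(-158, 65))/(7613 - 49602) = (45454 + (6 - 158 - 1*65))/(7613 - 49602) = (45454 + (6 - 158 - 65))/(-41989) = (45454 - 217)*(-1/41989) = 45237*(-1/41989) = -45237/41989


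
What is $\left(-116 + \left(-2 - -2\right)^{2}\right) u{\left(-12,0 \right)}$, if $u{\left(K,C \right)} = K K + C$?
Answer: $-16704$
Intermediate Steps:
$u{\left(K,C \right)} = C + K^{2}$ ($u{\left(K,C \right)} = K^{2} + C = C + K^{2}$)
$\left(-116 + \left(-2 - -2\right)^{2}\right) u{\left(-12,0 \right)} = \left(-116 + \left(-2 - -2\right)^{2}\right) \left(0 + \left(-12\right)^{2}\right) = \left(-116 + \left(-2 + 2\right)^{2}\right) \left(0 + 144\right) = \left(-116 + 0^{2}\right) 144 = \left(-116 + 0\right) 144 = \left(-116\right) 144 = -16704$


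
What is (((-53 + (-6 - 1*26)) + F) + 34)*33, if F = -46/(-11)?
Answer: -1545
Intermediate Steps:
F = 46/11 (F = -46*(-1/11) = 46/11 ≈ 4.1818)
(((-53 + (-6 - 1*26)) + F) + 34)*33 = (((-53 + (-6 - 1*26)) + 46/11) + 34)*33 = (((-53 + (-6 - 26)) + 46/11) + 34)*33 = (((-53 - 32) + 46/11) + 34)*33 = ((-85 + 46/11) + 34)*33 = (-889/11 + 34)*33 = -515/11*33 = -1545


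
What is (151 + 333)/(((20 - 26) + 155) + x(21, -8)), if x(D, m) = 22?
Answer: 484/171 ≈ 2.8304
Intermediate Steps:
(151 + 333)/(((20 - 26) + 155) + x(21, -8)) = (151 + 333)/(((20 - 26) + 155) + 22) = 484/((-6 + 155) + 22) = 484/(149 + 22) = 484/171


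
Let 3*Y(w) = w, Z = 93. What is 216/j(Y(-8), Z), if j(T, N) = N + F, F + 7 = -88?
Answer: -108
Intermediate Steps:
Y(w) = w/3
F = -95 (F = -7 - 88 = -95)
j(T, N) = -95 + N (j(T, N) = N - 95 = -95 + N)
216/j(Y(-8), Z) = 216/(-95 + 93) = 216/(-2) = 216*(-½) = -108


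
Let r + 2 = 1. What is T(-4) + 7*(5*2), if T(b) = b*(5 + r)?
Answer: 54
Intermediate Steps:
r = -1 (r = -2 + 1 = -1)
T(b) = 4*b (T(b) = b*(5 - 1) = b*4 = 4*b)
T(-4) + 7*(5*2) = 4*(-4) + 7*(5*2) = -16 + 7*10 = -16 + 70 = 54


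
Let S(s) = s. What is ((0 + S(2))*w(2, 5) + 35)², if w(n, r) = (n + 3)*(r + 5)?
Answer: 18225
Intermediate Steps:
w(n, r) = (3 + n)*(5 + r)
((0 + S(2))*w(2, 5) + 35)² = ((0 + 2)*(15 + 3*5 + 5*2 + 2*5) + 35)² = (2*(15 + 15 + 10 + 10) + 35)² = (2*50 + 35)² = (100 + 35)² = 135² = 18225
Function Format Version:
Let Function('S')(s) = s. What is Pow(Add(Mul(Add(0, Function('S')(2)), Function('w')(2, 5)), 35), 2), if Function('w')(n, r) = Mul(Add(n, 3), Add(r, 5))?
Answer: 18225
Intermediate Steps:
Function('w')(n, r) = Mul(Add(3, n), Add(5, r))
Pow(Add(Mul(Add(0, Function('S')(2)), Function('w')(2, 5)), 35), 2) = Pow(Add(Mul(Add(0, 2), Add(15, Mul(3, 5), Mul(5, 2), Mul(2, 5))), 35), 2) = Pow(Add(Mul(2, Add(15, 15, 10, 10)), 35), 2) = Pow(Add(Mul(2, 50), 35), 2) = Pow(Add(100, 35), 2) = Pow(135, 2) = 18225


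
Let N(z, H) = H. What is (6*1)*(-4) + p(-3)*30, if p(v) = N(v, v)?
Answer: -114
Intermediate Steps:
p(v) = v
(6*1)*(-4) + p(-3)*30 = (6*1)*(-4) - 3*30 = 6*(-4) - 90 = -24 - 90 = -114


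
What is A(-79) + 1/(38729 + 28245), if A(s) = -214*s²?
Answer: -89448733075/66974 ≈ -1.3356e+6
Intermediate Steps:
A(-79) + 1/(38729 + 28245) = -214*(-79)² + 1/(38729 + 28245) = -214*6241 + 1/66974 = -1335574 + 1/66974 = -89448733075/66974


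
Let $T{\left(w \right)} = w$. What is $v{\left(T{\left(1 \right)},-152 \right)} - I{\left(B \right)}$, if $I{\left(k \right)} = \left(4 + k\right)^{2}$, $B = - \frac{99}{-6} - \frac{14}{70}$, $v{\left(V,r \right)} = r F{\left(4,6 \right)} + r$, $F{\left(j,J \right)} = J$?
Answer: $- \frac{147609}{100} \approx -1476.1$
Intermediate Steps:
$v{\left(V,r \right)} = 7 r$ ($v{\left(V,r \right)} = r 6 + r = 6 r + r = 7 r$)
$B = \frac{163}{10}$ ($B = \left(-99\right) \left(- \frac{1}{6}\right) - \frac{1}{5} = \frac{33}{2} - \frac{1}{5} = \frac{163}{10} \approx 16.3$)
$v{\left(T{\left(1 \right)},-152 \right)} - I{\left(B \right)} = 7 \left(-152\right) - \left(4 + \frac{163}{10}\right)^{2} = -1064 - \left(\frac{203}{10}\right)^{2} = -1064 - \frac{41209}{100} = - \frac{147609}{100}$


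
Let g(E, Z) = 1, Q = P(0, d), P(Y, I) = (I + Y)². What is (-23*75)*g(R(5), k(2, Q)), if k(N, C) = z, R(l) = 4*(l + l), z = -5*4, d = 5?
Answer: -1725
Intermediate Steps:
Q = 25 (Q = (5 + 0)² = 5² = 25)
z = -20
R(l) = 8*l (R(l) = 4*(2*l) = 8*l)
k(N, C) = -20
(-23*75)*g(R(5), k(2, Q)) = -23*75*1 = -1725*1 = -1725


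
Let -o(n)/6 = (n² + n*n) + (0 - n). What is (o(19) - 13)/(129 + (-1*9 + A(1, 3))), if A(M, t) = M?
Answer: -4231/121 ≈ -34.967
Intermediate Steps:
o(n) = -12*n² + 6*n (o(n) = -6*((n² + n*n) + (0 - n)) = -6*((n² + n²) - n) = -6*(2*n² - n) = -6*(-n + 2*n²) = -12*n² + 6*n)
(o(19) - 13)/(129 + (-1*9 + A(1, 3))) = (6*19*(1 - 2*19) - 13)/(129 + (-1*9 + 1)) = (6*19*(1 - 38) - 13)/(129 + (-9 + 1)) = (6*19*(-37) - 13)/(129 - 8) = (-4218 - 13)/121 = -4231*1/121 = -4231/121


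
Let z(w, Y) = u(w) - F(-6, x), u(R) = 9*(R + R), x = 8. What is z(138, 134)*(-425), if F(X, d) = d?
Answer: -1052300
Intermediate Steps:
u(R) = 18*R (u(R) = 9*(2*R) = 18*R)
z(w, Y) = -8 + 18*w (z(w, Y) = 18*w - 1*8 = 18*w - 8 = -8 + 18*w)
z(138, 134)*(-425) = (-8 + 18*138)*(-425) = (-8 + 2484)*(-425) = 2476*(-425) = -1052300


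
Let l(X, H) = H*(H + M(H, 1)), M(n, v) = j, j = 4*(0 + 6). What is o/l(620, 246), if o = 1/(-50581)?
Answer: -1/3359590020 ≈ -2.9766e-10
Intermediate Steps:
o = -1/50581 ≈ -1.9770e-5
j = 24 (j = 4*6 = 24)
M(n, v) = 24
l(X, H) = H*(24 + H) (l(X, H) = H*(H + 24) = H*(24 + H))
o/l(620, 246) = -1/(246*(24 + 246))/50581 = -1/(50581*(246*270)) = -1/50581/66420 = -1/50581*1/66420 = -1/3359590020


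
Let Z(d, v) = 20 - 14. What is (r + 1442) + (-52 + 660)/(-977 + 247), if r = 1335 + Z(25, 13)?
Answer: 1015491/365 ≈ 2782.2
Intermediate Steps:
Z(d, v) = 6
r = 1341 (r = 1335 + 6 = 1341)
(r + 1442) + (-52 + 660)/(-977 + 247) = (1341 + 1442) + (-52 + 660)/(-977 + 247) = 2783 + 608/(-730) = 2783 + 608*(-1/730) = 2783 - 304/365 = 1015491/365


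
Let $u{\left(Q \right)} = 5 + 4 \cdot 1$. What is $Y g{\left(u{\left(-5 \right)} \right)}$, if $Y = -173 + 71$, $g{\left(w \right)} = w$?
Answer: $-918$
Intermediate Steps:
$u{\left(Q \right)} = 9$ ($u{\left(Q \right)} = 5 + 4 = 9$)
$Y = -102$
$Y g{\left(u{\left(-5 \right)} \right)} = \left(-102\right) 9 = -918$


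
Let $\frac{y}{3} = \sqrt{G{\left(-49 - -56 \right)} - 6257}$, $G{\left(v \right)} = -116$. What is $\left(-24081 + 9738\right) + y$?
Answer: $-14343 + 3 i \sqrt{6373} \approx -14343.0 + 239.49 i$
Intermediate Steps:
$y = 3 i \sqrt{6373}$ ($y = 3 \sqrt{-116 - 6257} = 3 \sqrt{-6373} = 3 i \sqrt{6373} \approx 239.49 i$)
$\left(-24081 + 9738\right) + y = \left(-24081 + 9738\right) + 3 i \sqrt{6373} = -14343 + 3 i \sqrt{6373}$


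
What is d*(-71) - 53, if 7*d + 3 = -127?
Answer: 8859/7 ≈ 1265.6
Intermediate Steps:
d = -130/7 (d = -3/7 + (⅐)*(-127) = -3/7 - 127/7 = -130/7 ≈ -18.571)
d*(-71) - 53 = -130/7*(-71) - 53 = 9230/7 - 53 = 8859/7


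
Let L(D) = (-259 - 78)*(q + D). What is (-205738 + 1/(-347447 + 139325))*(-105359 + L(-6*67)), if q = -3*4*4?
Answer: -1982115999476767/208122 ≈ -9.5238e+9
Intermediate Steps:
q = -48 (q = -12*4 = -48)
L(D) = 16176 - 337*D (L(D) = (-259 - 78)*(-48 + D) = -337*(-48 + D) = 16176 - 337*D)
(-205738 + 1/(-347447 + 139325))*(-105359 + L(-6*67)) = (-205738 + 1/(-347447 + 139325))*(-105359 + (16176 - (-2022)*67)) = (-205738 + 1/(-208122))*(-105359 + (16176 - 337*(-402))) = (-205738 - 1/208122)*(-105359 + (16176 + 135474)) = -42818604037*(-105359 + 151650)/208122 = -42818604037/208122*46291 = -1982115999476767/208122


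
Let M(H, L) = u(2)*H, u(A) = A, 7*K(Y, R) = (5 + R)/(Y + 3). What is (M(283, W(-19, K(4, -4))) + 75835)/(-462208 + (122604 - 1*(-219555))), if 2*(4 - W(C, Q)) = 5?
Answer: -76401/120049 ≈ -0.63642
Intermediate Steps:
K(Y, R) = (5 + R)/(7*(3 + Y)) (K(Y, R) = ((5 + R)/(Y + 3))/7 = ((5 + R)/(3 + Y))/7 = (5 + R)/(7*(3 + Y)))
W(C, Q) = 3/2 (W(C, Q) = 4 - ½*5 = 4 - 5/2 = 3/2)
M(H, L) = 2*H
(M(283, W(-19, K(4, -4))) + 75835)/(-462208 + (122604 - 1*(-219555))) = (2*283 + 75835)/(-462208 + (122604 - 1*(-219555))) = (566 + 75835)/(-462208 + (122604 + 219555)) = 76401/(-462208 + 342159) = 76401/(-120049) = 76401*(-1/120049) = -76401/120049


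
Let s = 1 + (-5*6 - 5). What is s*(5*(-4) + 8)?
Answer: 408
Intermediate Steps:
s = -34 (s = 1 + (-30 - 5) = 1 - 35 = -34)
s*(5*(-4) + 8) = -34*(5*(-4) + 8) = -34*(-20 + 8) = -34*(-12) = 408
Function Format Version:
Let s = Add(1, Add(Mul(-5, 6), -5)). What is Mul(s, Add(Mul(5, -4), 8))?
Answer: 408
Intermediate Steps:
s = -34 (s = Add(1, Add(-30, -5)) = Add(1, -35) = -34)
Mul(s, Add(Mul(5, -4), 8)) = Mul(-34, Add(Mul(5, -4), 8)) = Mul(-34, Add(-20, 8)) = Mul(-34, -12) = 408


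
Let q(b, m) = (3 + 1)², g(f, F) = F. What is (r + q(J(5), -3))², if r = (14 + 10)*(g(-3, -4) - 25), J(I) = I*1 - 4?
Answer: 462400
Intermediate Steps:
J(I) = -4 + I (J(I) = I - 4 = -4 + I)
r = -696 (r = (14 + 10)*(-4 - 25) = 24*(-29) = -696)
q(b, m) = 16 (q(b, m) = 4² = 16)
(r + q(J(5), -3))² = (-696 + 16)² = (-680)² = 462400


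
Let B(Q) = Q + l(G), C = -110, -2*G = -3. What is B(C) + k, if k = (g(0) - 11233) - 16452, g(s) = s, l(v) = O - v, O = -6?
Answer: -55605/2 ≈ -27803.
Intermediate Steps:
G = 3/2 (G = -½*(-3) = 3/2 ≈ 1.5000)
l(v) = -6 - v
k = -27685 (k = (0 - 11233) - 16452 = -11233 - 16452 = -27685)
B(Q) = -15/2 + Q (B(Q) = Q + (-6 - 1*3/2) = Q + (-6 - 3/2) = Q - 15/2 = -15/2 + Q)
B(C) + k = (-15/2 - 110) - 27685 = -235/2 - 27685 = -55605/2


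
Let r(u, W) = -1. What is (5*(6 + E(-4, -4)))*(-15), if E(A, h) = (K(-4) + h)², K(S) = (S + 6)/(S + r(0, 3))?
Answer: -1902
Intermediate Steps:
K(S) = (6 + S)/(-1 + S) (K(S) = (S + 6)/(S - 1) = (6 + S)/(-1 + S))
E(A, h) = (-⅖ + h)² (E(A, h) = ((6 - 4)/(-1 - 4) + h)² = (2/(-5) + h)² = (-⅕*2 + h)² = (-⅖ + h)²)
(5*(6 + E(-4, -4)))*(-15) = (5*(6 + (-2 + 5*(-4))²/25))*(-15) = (5*(6 + (-2 - 20)²/25))*(-15) = (5*(6 + (1/25)*(-22)²))*(-15) = (5*(6 + (1/25)*484))*(-15) = (5*(6 + 484/25))*(-15) = (5*(634/25))*(-15) = (634/5)*(-15) = -1902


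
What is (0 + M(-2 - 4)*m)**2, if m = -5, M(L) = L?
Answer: 900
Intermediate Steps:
(0 + M(-2 - 4)*m)**2 = (0 + (-2 - 4)*(-5))**2 = (0 - 6*(-5))**2 = (0 + 30)**2 = 30**2 = 900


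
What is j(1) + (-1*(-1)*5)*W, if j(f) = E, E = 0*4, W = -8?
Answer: -40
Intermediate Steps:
E = 0
j(f) = 0
j(1) + (-1*(-1)*5)*W = 0 + (-1*(-1)*5)*(-8) = 0 + (1*5)*(-8) = 0 + 5*(-8) = 0 - 40 = -40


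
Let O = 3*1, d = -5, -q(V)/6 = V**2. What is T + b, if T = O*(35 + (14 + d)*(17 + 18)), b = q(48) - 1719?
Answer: -14493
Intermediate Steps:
q(V) = -6*V**2
b = -15543 (b = -6*48**2 - 1719 = -6*2304 - 1719 = -13824 - 1719 = -15543)
O = 3
T = 1050 (T = 3*(35 + (14 - 5)*(17 + 18)) = 3*(35 + 9*35) = 3*(35 + 315) = 3*350 = 1050)
T + b = 1050 - 15543 = -14493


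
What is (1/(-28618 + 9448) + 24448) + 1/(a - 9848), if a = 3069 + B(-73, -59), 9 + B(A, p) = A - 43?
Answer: 1617842475283/66174840 ≈ 24448.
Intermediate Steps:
B(A, p) = -52 + A (B(A, p) = -9 + (A - 43) = -9 + (-43 + A) = -52 + A)
a = 2944 (a = 3069 + (-52 - 73) = 3069 - 125 = 2944)
(1/(-28618 + 9448) + 24448) + 1/(a - 9848) = (1/(-28618 + 9448) + 24448) + 1/(2944 - 9848) = (1/(-19170) + 24448) + 1/(-6904) = (-1/19170 + 24448) - 1/6904 = 468668159/19170 - 1/6904 = 1617842475283/66174840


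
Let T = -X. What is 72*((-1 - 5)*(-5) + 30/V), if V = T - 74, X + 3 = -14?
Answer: 40320/19 ≈ 2122.1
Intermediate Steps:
X = -17 (X = -3 - 14 = -17)
T = 17 (T = -1*(-17) = 17)
V = -57 (V = 17 - 74 = -57)
72*((-1 - 5)*(-5) + 30/V) = 72*((-1 - 5)*(-5) + 30/(-57)) = 72*(-6*(-5) + 30*(-1/57)) = 72*(30 - 10/19) = 72*(560/19) = 40320/19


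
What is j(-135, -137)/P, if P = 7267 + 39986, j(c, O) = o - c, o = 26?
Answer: 161/47253 ≈ 0.0034072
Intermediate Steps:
j(c, O) = 26 - c
P = 47253
j(-135, -137)/P = (26 - 1*(-135))/47253 = (26 + 135)*(1/47253) = 161*(1/47253) = 161/47253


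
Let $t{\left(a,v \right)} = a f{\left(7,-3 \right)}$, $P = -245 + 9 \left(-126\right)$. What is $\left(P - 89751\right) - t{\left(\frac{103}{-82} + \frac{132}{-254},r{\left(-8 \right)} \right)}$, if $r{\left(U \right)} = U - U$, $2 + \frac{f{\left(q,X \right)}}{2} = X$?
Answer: $- \frac{474606375}{5207} \approx -91148.0$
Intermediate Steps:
$f{\left(q,X \right)} = -4 + 2 X$
$r{\left(U \right)} = 0$
$P = -1379$ ($P = -245 - 1134 = -1379$)
$t{\left(a,v \right)} = - 10 a$ ($t{\left(a,v \right)} = a \left(-4 + 2 \left(-3\right)\right) = a \left(-4 - 6\right) = a \left(-10\right) = - 10 a$)
$\left(P - 89751\right) - t{\left(\frac{103}{-82} + \frac{132}{-254},r{\left(-8 \right)} \right)} = \left(-1379 - 89751\right) - - 10 \left(\frac{103}{-82} + \frac{132}{-254}\right) = \left(-1379 - 89751\right) - - 10 \left(103 \left(- \frac{1}{82}\right) + 132 \left(- \frac{1}{254}\right)\right) = -91130 - - 10 \left(- \frac{103}{82} - \frac{66}{127}\right) = -91130 - \left(-10\right) \left(- \frac{18493}{10414}\right) = -91130 - \frac{92465}{5207} = - \frac{474606375}{5207}$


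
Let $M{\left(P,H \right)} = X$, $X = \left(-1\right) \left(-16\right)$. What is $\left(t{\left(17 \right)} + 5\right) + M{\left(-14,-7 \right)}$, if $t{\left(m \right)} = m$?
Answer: $38$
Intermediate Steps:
$X = 16$
$M{\left(P,H \right)} = 16$
$\left(t{\left(17 \right)} + 5\right) + M{\left(-14,-7 \right)} = \left(17 + 5\right) + 16 = 22 + 16 = 38$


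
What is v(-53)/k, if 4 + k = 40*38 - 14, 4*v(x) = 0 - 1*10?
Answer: -5/3004 ≈ -0.0016644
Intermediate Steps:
v(x) = -5/2 (v(x) = (0 - 1*10)/4 = (0 - 10)/4 = (¼)*(-10) = -5/2)
k = 1502 (k = -4 + (40*38 - 14) = -4 + (1520 - 14) = -4 + 1506 = 1502)
v(-53)/k = -5/2/1502 = -5/2*1/1502 = -5/3004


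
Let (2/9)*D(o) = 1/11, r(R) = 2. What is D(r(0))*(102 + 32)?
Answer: 603/11 ≈ 54.818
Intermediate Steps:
D(o) = 9/22 (D(o) = (9/2)/11 = (9/2)*(1/11) = 9/22)
D(r(0))*(102 + 32) = 9*(102 + 32)/22 = (9/22)*134 = 603/11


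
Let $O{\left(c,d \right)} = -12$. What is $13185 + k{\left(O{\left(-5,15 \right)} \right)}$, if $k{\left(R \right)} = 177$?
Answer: $13362$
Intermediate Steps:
$13185 + k{\left(O{\left(-5,15 \right)} \right)} = 13185 + 177 = 13362$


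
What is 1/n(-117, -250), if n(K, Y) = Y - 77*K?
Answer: 1/8759 ≈ 0.00011417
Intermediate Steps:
1/n(-117, -250) = 1/(-250 - 77*(-117)) = 1/(-250 + 9009) = 1/8759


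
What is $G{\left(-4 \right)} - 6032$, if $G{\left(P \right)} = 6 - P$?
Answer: $-6022$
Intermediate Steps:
$G{\left(-4 \right)} - 6032 = \left(6 - -4\right) - 6032 = \left(6 + 4\right) - 6032 = 10 - 6032 = -6022$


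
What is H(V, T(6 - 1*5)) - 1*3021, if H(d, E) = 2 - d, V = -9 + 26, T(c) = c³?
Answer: -3036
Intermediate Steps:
V = 17
H(V, T(6 - 1*5)) - 1*3021 = (2 - 1*17) - 1*3021 = (2 - 17) - 3021 = -15 - 3021 = -3036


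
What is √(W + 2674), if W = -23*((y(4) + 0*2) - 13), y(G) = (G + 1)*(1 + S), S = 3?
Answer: √2513 ≈ 50.130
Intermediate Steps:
y(G) = 4 + 4*G (y(G) = (G + 1)*(1 + 3) = (1 + G)*4 = 4 + 4*G)
W = -161 (W = -23*(((4 + 4*4) + 0*2) - 13) = -23*(((4 + 16) + 0) - 13) = -23*((20 + 0) - 13) = -23*(20 - 13) = -23*7 = -161)
√(W + 2674) = √(-161 + 2674) = √2513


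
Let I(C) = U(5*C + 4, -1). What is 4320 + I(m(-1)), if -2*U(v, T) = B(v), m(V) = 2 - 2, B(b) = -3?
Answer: 8643/2 ≈ 4321.5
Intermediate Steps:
m(V) = 0
U(v, T) = 3/2 (U(v, T) = -½*(-3) = 3/2)
I(C) = 3/2
4320 + I(m(-1)) = 4320 + 3/2 = 8643/2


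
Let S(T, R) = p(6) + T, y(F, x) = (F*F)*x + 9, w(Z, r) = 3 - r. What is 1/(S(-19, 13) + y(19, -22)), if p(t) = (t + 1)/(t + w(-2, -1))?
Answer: -10/79513 ≈ -0.00012577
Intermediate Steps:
y(F, x) = 9 + x*F² (y(F, x) = F²*x + 9 = x*F² + 9 = 9 + x*F²)
p(t) = (1 + t)/(4 + t) (p(t) = (t + 1)/(t + (3 - 1*(-1))) = (1 + t)/(t + (3 + 1)) = (1 + t)/(t + 4) = (1 + t)/(4 + t))
S(T, R) = 7/10 + T (S(T, R) = (1 + 6)/(4 + 6) + T = 7/10 + T)
1/(S(-19, 13) + y(19, -22)) = 1/((7/10 - 19) + (9 - 22*19²)) = 1/(-183/10 + (9 - 22*361)) = 1/(-183/10 + (9 - 7942)) = 1/(-183/10 - 7933) = 1/(-79513/10) = -10/79513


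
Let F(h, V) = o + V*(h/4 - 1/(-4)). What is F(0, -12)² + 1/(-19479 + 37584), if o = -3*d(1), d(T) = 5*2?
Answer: 19716346/18105 ≈ 1089.0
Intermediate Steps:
d(T) = 10
o = -30 (o = -3*10 = -30)
F(h, V) = -30 + V*(¼ + h/4) (F(h, V) = -30 + V*(h/4 - 1/(-4)) = -30 + V*(h*(¼) - 1*(-¼)) = -30 + V*(h/4 + ¼) = -30 + V*(¼ + h/4))
F(0, -12)² + 1/(-19479 + 37584) = (-30 + (¼)*(-12) + (¼)*(-12)*0)² + 1/(-19479 + 37584) = (-30 - 3 + 0)² + 1/18105 = (-33)² + 1/18105 = 1089 + 1/18105 = 19716346/18105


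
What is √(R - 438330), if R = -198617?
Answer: I*√636947 ≈ 798.09*I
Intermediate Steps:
√(R - 438330) = √(-198617 - 438330) = √(-636947) = I*√636947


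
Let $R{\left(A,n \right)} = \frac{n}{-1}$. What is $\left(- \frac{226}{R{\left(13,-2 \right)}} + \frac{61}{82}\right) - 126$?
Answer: $- \frac{19537}{82} \approx -238.26$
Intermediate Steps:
$R{\left(A,n \right)} = - n$ ($R{\left(A,n \right)} = n \left(-1\right) = - n$)
$\left(- \frac{226}{R{\left(13,-2 \right)}} + \frac{61}{82}\right) - 126 = \left(- \frac{226}{\left(-1\right) \left(-2\right)} + \frac{61}{82}\right) - 126 = \left(- \frac{226}{2} + 61 \cdot \frac{1}{82}\right) - 126 = \left(\left(-226\right) \frac{1}{2} + \frac{61}{82}\right) - 126 = \left(-113 + \frac{61}{82}\right) - 126 = - \frac{9205}{82} - 126 = - \frac{19537}{82}$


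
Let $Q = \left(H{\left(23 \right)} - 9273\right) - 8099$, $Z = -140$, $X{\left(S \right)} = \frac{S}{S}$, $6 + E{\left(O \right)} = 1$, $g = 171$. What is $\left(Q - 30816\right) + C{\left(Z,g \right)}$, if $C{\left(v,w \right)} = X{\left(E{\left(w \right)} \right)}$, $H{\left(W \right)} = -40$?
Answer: $-48227$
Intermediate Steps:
$E{\left(O \right)} = -5$ ($E{\left(O \right)} = -6 + 1 = -5$)
$X{\left(S \right)} = 1$
$C{\left(v,w \right)} = 1$
$Q = -17412$ ($Q = \left(-40 - 9273\right) - 8099 = -9313 - 8099 = -17412$)
$\left(Q - 30816\right) + C{\left(Z,g \right)} = \left(-17412 - 30816\right) + 1 = -48228 + 1 = -48227$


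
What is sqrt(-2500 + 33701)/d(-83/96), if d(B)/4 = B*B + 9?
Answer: 2304*sqrt(31201)/89833 ≈ 4.5303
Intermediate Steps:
d(B) = 36 + 4*B**2 (d(B) = 4*(B*B + 9) = 4*(B**2 + 9) = 4*(9 + B**2) = 36 + 4*B**2)
sqrt(-2500 + 33701)/d(-83/96) = sqrt(-2500 + 33701)/(36 + 4*(-83/96)**2) = sqrt(31201)/(36 + 4*(-83*1/96)**2) = sqrt(31201)/(36 + 4*(-83/96)**2) = sqrt(31201)/(36 + 4*(6889/9216)) = sqrt(31201)/(36 + 6889/2304) = sqrt(31201)/(89833/2304) = sqrt(31201)*(2304/89833) = 2304*sqrt(31201)/89833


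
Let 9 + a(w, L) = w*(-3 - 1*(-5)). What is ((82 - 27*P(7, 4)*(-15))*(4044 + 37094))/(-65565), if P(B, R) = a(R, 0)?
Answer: 13287574/65565 ≈ 202.66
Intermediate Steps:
a(w, L) = -9 + 2*w (a(w, L) = -9 + w*(-3 - 1*(-5)) = -9 + w*(-3 + 5) = -9 + w*2 = -9 + 2*w)
P(B, R) = -9 + 2*R
((82 - 27*P(7, 4)*(-15))*(4044 + 37094))/(-65565) = ((82 - 27*(-9 + 2*4)*(-15))*(4044 + 37094))/(-65565) = ((82 - 27*(-9 + 8)*(-15))*41138)*(-1/65565) = ((82 - 27*(-1)*(-15))*41138)*(-1/65565) = ((82 + 27*(-15))*41138)*(-1/65565) = ((82 - 405)*41138)*(-1/65565) = -323*41138*(-1/65565) = -13287574*(-1/65565) = 13287574/65565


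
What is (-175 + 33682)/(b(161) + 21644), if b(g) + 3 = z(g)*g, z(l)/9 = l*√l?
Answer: -725124987/8761756628000 + 7816814523*√161/8761756628000 ≈ 0.011237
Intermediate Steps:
z(l) = 9*l^(3/2) (z(l) = 9*(l*√l) = 9*l^(3/2))
b(g) = -3 + 9*g^(5/2) (b(g) = -3 + (9*g^(3/2))*g = -3 + 9*g^(5/2))
(-175 + 33682)/(b(161) + 21644) = (-175 + 33682)/((-3 + 9*161^(5/2)) + 21644) = 33507/((-3 + 9*(25921*√161)) + 21644) = 33507/((-3 + 233289*√161) + 21644) = 33507/(21641 + 233289*√161)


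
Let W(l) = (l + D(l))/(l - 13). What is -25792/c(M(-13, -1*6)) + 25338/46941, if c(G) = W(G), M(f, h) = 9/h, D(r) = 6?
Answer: 11703531310/140823 ≈ 83108.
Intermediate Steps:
W(l) = (6 + l)/(-13 + l) (W(l) = (l + 6)/(l - 13) = (6 + l)/(-13 + l))
c(G) = (6 + G)/(-13 + G)
-25792/c(M(-13, -1*6)) + 25338/46941 = -25792*(-13 + 9/((-1*6)))/(6 + 9/((-1*6))) + 25338/46941 = -25792*(-13 + 9/(-6))/(6 + 9/(-6)) + 25338*(1/46941) = -25792*(-13 + 9*(-⅙))/(6 + 9*(-⅙)) + 8446/15647 = -25792*(-13 - 3/2)/(6 - 3/2) + 8446/15647 = -25792/((9/2)/(-29/2)) + 8446/15647 = -25792/((-2/29*9/2)) + 8446/15647 = -25792/(-9/29) + 8446/15647 = -25792*(-29/9) + 8446/15647 = 747968/9 + 8446/15647 = 11703531310/140823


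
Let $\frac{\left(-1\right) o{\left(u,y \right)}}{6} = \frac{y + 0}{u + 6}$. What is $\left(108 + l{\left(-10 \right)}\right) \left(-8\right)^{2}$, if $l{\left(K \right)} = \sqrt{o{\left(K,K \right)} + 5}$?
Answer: $6912 + 64 i \sqrt{10} \approx 6912.0 + 202.39 i$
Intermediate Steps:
$o{\left(u,y \right)} = - \frac{6 y}{6 + u}$ ($o{\left(u,y \right)} = - 6 \frac{y + 0}{u + 6} = - 6 \frac{y}{6 + u} = - \frac{6 y}{6 + u}$)
$l{\left(K \right)} = \sqrt{5 - \frac{6 K}{6 + K}}$ ($l{\left(K \right)} = \sqrt{- \frac{6 K}{6 + K} + 5} = \sqrt{5 - \frac{6 K}{6 + K}}$)
$\left(108 + l{\left(-10 \right)}\right) \left(-8\right)^{2} = \left(108 + \sqrt{\frac{30 - -10}{6 - 10}}\right) \left(-8\right)^{2} = \left(108 + \sqrt{\frac{30 + 10}{-4}}\right) 64 = \left(108 + \sqrt{\left(- \frac{1}{4}\right) 40}\right) 64 = \left(108 + \sqrt{-10}\right) 64 = \left(108 + i \sqrt{10}\right) 64 = 6912 + 64 i \sqrt{10}$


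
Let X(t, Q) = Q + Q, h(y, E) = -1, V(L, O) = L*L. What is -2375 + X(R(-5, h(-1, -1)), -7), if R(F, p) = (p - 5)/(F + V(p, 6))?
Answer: -2389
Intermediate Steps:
V(L, O) = L²
R(F, p) = (-5 + p)/(F + p²) (R(F, p) = (p - 5)/(F + p²) = (-5 + p)/(F + p²))
X(t, Q) = 2*Q
-2375 + X(R(-5, h(-1, -1)), -7) = -2375 + 2*(-7) = -2375 - 14 = -2389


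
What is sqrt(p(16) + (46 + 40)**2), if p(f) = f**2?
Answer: 2*sqrt(1913) ≈ 87.476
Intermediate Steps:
sqrt(p(16) + (46 + 40)**2) = sqrt(16**2 + (46 + 40)**2) = sqrt(256 + 86**2) = sqrt(256 + 7396) = sqrt(7652) = 2*sqrt(1913)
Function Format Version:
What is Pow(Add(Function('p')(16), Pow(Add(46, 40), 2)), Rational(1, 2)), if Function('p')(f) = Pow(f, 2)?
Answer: Mul(2, Pow(1913, Rational(1, 2))) ≈ 87.476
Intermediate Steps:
Pow(Add(Function('p')(16), Pow(Add(46, 40), 2)), Rational(1, 2)) = Pow(Add(Pow(16, 2), Pow(Add(46, 40), 2)), Rational(1, 2)) = Pow(Add(256, Pow(86, 2)), Rational(1, 2)) = Pow(Add(256, 7396), Rational(1, 2)) = Pow(7652, Rational(1, 2)) = Mul(2, Pow(1913, Rational(1, 2)))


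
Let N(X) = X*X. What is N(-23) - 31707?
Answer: -31178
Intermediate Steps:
N(X) = X²
N(-23) - 31707 = (-23)² - 31707 = 529 - 31707 = -31178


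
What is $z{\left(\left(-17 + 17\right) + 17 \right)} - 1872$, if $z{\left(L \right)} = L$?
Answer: $-1855$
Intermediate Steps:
$z{\left(\left(-17 + 17\right) + 17 \right)} - 1872 = \left(\left(-17 + 17\right) + 17\right) - 1872 = \left(0 + 17\right) - 1872 = 17 - 1872 = -1855$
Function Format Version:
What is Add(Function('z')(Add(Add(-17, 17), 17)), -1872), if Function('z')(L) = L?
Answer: -1855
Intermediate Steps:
Add(Function('z')(Add(Add(-17, 17), 17)), -1872) = Add(Add(Add(-17, 17), 17), -1872) = Add(Add(0, 17), -1872) = Add(17, -1872) = -1855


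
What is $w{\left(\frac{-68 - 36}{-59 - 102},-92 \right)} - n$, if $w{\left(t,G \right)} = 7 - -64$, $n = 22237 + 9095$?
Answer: $-31261$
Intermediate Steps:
$n = 31332$
$w{\left(t,G \right)} = 71$ ($w{\left(t,G \right)} = 7 + 64 = 71$)
$w{\left(\frac{-68 - 36}{-59 - 102},-92 \right)} - n = 71 - 31332 = -31261$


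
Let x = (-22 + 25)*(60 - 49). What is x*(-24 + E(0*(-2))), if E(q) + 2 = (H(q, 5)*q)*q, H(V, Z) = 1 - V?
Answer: -858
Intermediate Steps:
x = 33 (x = 3*11 = 33)
E(q) = -2 + q**2*(1 - q) (E(q) = -2 + ((1 - q)*q)*q = -2 + (q*(1 - q))*q = -2 + q**2*(1 - q))
x*(-24 + E(0*(-2))) = 33*(-24 + (-2 + (0*(-2))**2*(1 - 0*(-2)))) = 33*(-24 + (-2 + 0**2*(1 - 1*0))) = 33*(-24 + (-2 + 0*(1 + 0))) = 33*(-24 + (-2 + 0*1)) = 33*(-24 + (-2 + 0)) = 33*(-24 - 2) = 33*(-26) = -858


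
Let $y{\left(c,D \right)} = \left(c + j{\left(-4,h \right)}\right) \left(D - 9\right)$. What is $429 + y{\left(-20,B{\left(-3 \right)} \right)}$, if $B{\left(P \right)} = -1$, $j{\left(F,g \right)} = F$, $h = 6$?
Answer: $669$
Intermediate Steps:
$y{\left(c,D \right)} = \left(-9 + D\right) \left(-4 + c\right)$ ($y{\left(c,D \right)} = \left(c - 4\right) \left(D - 9\right) = \left(-4 + c\right) \left(-9 + D\right) = \left(-9 + D\right) \left(-4 + c\right)$)
$429 + y{\left(-20,B{\left(-3 \right)} \right)} = 429 - -240 = 429 + \left(36 + 180 + 4 + 20\right) = 429 + 240 = 669$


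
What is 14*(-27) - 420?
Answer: -798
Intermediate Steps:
14*(-27) - 420 = -378 - 420 = -798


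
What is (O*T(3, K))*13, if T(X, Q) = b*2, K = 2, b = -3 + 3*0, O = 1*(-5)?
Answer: 390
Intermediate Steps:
O = -5
b = -3 (b = -3 + 0 = -3)
T(X, Q) = -6 (T(X, Q) = -3*2 = -6)
(O*T(3, K))*13 = -5*(-6)*13 = 30*13 = 390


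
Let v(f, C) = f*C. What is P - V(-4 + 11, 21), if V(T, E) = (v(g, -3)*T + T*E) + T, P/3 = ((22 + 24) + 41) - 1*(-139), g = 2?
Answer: 566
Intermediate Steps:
v(f, C) = C*f
P = 678 (P = 3*(((22 + 24) + 41) - 1*(-139)) = 3*((46 + 41) + 139) = 3*(87 + 139) = 3*226 = 678)
V(T, E) = -5*T + E*T (V(T, E) = ((-3*2)*T + T*E) + T = (-6*T + E*T) + T = -5*T + E*T)
P - V(-4 + 11, 21) = 678 - (-4 + 11)*(-5 + 21) = 678 - 7*16 = 678 - 1*112 = 678 - 112 = 566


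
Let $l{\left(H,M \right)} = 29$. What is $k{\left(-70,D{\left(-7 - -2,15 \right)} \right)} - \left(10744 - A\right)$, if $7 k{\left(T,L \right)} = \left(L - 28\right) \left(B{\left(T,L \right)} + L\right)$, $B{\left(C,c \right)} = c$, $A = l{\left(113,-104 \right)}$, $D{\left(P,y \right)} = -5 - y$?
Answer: $- \frac{73085}{7} \approx -10441.0$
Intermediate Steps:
$A = 29$
$k{\left(T,L \right)} = \frac{2 L \left(-28 + L\right)}{7}$ ($k{\left(T,L \right)} = \frac{\left(L - 28\right) \left(L + L\right)}{7} = \frac{\left(-28 + L\right) 2 L}{7} = \frac{2 L \left(-28 + L\right)}{7}$)
$k{\left(-70,D{\left(-7 - -2,15 \right)} \right)} - \left(10744 - A\right) = \frac{2 \left(-5 - 15\right) \left(-28 - 20\right)}{7} - \left(10744 - 29\right) = \frac{2}{7} \left(-20\right) \left(-28 - 20\right) - 10715 = \frac{2}{7} \left(-20\right) \left(-48\right) - 10715 = \frac{1920}{7} - 10715 = - \frac{73085}{7}$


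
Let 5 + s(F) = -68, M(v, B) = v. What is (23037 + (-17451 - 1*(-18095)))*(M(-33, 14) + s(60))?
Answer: -2510186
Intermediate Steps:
s(F) = -73 (s(F) = -5 - 68 = -73)
(23037 + (-17451 - 1*(-18095)))*(M(-33, 14) + s(60)) = (23037 + (-17451 - 1*(-18095)))*(-33 - 73) = (23037 + (-17451 + 18095))*(-106) = (23037 + 644)*(-106) = 23681*(-106) = -2510186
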